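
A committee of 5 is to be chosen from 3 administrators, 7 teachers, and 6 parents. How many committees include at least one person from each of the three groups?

Unrestricted: C(16,5) = 4368 ways to pick any 5 of the 16.
Selections missing a whole group: no administrators → C(13,5) = 1287; no teachers → C(9,5) = 126; no parents → C(10,5) = 252.
Add back selections omitting two groups (i.e. drawn from a single group): C(3,5) + C(7,5) + C(6,5) = 27.
By inclusion–exclusion: 4368 − 1665 + 27 = 2730.

2730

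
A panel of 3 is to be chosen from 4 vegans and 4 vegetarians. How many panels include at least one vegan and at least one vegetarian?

Unrestricted: C(8,3) = 56 ways to pick any 3 of the 8.
Selections missing a whole group: no vegans → C(4,3) = 4; no vegetarians → C(4,3) = 4.
Both groups omitted at once is impossible, so 56 − 8 = 48.

48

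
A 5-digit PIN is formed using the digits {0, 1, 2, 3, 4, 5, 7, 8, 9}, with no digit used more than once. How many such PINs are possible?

15120

Choose and order 5 of the 9 symbols: the first digit has 9 options, the next 8, and so on down to 5.
That product is 9 × 8 × 7 × 6 × 5 = 15120.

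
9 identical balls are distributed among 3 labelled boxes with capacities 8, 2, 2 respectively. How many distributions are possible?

8

Ignoring the caps, the number of non-negative solutions to x_1+…+x_3 = 9 is C(11,2) = 55.
Subtract solutions that violate a single cap (substitute x_i' = x_i − (cap_i+1)): x_1 ≥ 9 gives C(2,2) = 1; x_2 ≥ 3 gives C(8,2) = 28; x_3 ≥ 3 gives C(8,2) = 28. Together 57.
Add back pairs where two caps are both exceeded: 0 + 0 + 10 = 10.
By inclusion–exclusion the count is 55 − 57 + 10 = 8.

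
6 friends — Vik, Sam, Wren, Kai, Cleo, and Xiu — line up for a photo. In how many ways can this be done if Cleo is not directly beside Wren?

480

Of the 6! = 720 arrangements, those with Cleo and Wren adjacent number 2 × 5! = 240 (treat the pair as a block with 2 internal orders).
Complementary counting: 720 − 240 = 480.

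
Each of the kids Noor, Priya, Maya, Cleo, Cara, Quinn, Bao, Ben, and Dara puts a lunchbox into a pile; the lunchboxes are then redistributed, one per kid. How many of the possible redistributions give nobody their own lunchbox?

133496

Count assignments avoiding every fixed point. For any j of the 9 kids fixed to their own lunchbox, the other 9−j can be arranged in (9−j)! ways.
By inclusion–exclusion this is Σ_{j=0}^{9} (−1)^j C(9,j)·(9−j)!.
Computing: 362880 − 362880 + 181440 − 60480 + 15120 − 3024 + 504 − 72 + 9 − 1 = 133496.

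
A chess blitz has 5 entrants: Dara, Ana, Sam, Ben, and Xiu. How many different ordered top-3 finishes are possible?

This is an ordered selection of 3 from 5: P(5,3).
That gives 5 × 4 × 3 = 60.

60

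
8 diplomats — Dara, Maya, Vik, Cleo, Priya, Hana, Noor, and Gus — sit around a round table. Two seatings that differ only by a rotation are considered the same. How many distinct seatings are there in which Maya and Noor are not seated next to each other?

Without the restriction there are (7)! = 5040 seatings.
Seatings with Maya beside Noor: treat them as a block with 2 internal orders, giving 2 × (6)! = 1440.
Subtracting, 5040 − 1440 = 3600.

3600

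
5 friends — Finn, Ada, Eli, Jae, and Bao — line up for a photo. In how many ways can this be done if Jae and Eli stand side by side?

48

Treat {Jae, Eli} as a single unit. There are 4 units to order, and the pair itself can be ordered 2 ways.
So the count is 2·(4)! = 48.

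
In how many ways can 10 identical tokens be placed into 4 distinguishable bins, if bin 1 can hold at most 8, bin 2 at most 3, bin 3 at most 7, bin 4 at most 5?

Ignoring the caps, the number of non-negative solutions to x_1+…+x_4 = 10 is C(13,3) = 286.
Subtract solutions that violate a single cap (substitute x_i' = x_i − (cap_i+1)): x_1 ≥ 9 gives C(4,3) = 4; x_2 ≥ 4 gives C(9,3) = 84; x_3 ≥ 8 gives C(5,3) = 10; x_4 ≥ 6 gives C(7,3) = 35. Together 133.
Add back pairs where two caps are both exceeded: 0 + 0 + 0 + 0 + 1 + 0 = 1.
By inclusion–exclusion the count is 286 − 133 + 1 = 154.

154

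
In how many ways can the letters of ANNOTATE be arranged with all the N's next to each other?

1260

Treat the 2 copies of N as a single block. The multiset to arrange is then {NN, A, A, E, O, T, T}, 7 items in all.
That gives (7)!/(2!·2!) = 1260 arrangements.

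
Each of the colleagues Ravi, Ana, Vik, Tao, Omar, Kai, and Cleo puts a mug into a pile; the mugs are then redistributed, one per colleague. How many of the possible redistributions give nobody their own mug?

1854

Let Aᵢ be the assignments in which colleague i gets their own mug. We want the size of the complement of A₁∪…∪A_7.
By inclusion–exclusion this is Σ_{j=0}^{7} (−1)^j C(7,j)·(7−j)!.
Computing: 5040 − 5040 + 2520 − 840 + 210 − 42 + 7 − 1 = 1854.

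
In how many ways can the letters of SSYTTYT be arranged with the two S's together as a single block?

60

Treat the 2 copies of S as a single block. The multiset to arrange is then {SS, T, T, T, Y, Y}, 6 items in all.
That gives (6)!/(3!·2!) = 60 arrangements.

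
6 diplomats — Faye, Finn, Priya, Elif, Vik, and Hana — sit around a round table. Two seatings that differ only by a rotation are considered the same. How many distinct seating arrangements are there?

120

Seat Faye anywhere (absorbing the rotational symmetry), then permute the other 5: (5)! = 120.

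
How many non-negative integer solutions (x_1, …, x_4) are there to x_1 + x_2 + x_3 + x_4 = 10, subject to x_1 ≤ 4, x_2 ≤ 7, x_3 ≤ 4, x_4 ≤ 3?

Ignoring the caps, the number of non-negative solutions to x_1+…+x_4 = 10 is C(13,3) = 286.
Subtract solutions that violate a single cap (substitute x_i' = x_i − (cap_i+1)): x_1 ≥ 5 gives C(8,3) = 56; x_2 ≥ 8 gives C(5,3) = 10; x_3 ≥ 5 gives C(8,3) = 56; x_4 ≥ 4 gives C(9,3) = 84. Together 206.
Add back pairs where two caps are both exceeded: 0 + 1 + 4 + 0 + 0 + 4 = 9.
By inclusion–exclusion the count is 286 − 206 + 9 = 89.

89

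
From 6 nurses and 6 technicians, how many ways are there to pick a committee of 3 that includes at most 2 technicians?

200

Split by how many technicians are chosen (0 through 2).
Sum: C(6,0)·C(6,3) + C(6,1)·C(6,2) + C(6,2)·C(6,1) = 20 + 90 + 90 = 200.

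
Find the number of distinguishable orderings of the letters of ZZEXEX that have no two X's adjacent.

There are 6!/(2!·2!·2!) = 90 arrangements of ZZEXEX in total.
If the two X's are adjacent, glue them into one block, leaving 5 items to arrange: (5)!/(2!·2!) = 30 ways.
Hence 90 − 30 = 60.

60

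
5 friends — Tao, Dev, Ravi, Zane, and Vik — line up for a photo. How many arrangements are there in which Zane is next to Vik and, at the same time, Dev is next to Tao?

24

Treat {Zane,Vik} as one block (2 orders) and {Dev,Tao} as another (2 orders).
That leaves 3 units to arrange: 2 × 2 × 3! = 4 × 6 = 24.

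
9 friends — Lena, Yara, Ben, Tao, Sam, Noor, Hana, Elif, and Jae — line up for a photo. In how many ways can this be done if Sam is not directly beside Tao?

282240

There are 9! = 362880 arrangements in all. If Sam and Tao are adjacent, merging them into one block gives 2·(8)! = 80640 arrangements.
So 362880 − 80640 = 282240 arrangements keep them apart.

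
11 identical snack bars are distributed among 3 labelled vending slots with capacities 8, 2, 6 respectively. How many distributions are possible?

By stars and bars, unrestricted non-negative solutions to x_1+…+x_3 = 11 number C(11+2,2) = 78.
Subtract solutions that violate a single cap (substitute x_i' = x_i − (cap_i+1)): x_1 ≥ 9 gives C(4,2) = 6; x_2 ≥ 3 gives C(10,2) = 45; x_3 ≥ 7 gives C(6,2) = 15. Together 66.
Add back pairs where two caps are both exceeded: 0 + 0 + 3 = 3.
By inclusion–exclusion the count is 78 − 66 + 3 = 15.

15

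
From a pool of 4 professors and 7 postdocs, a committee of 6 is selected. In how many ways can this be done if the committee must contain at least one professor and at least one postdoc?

Unrestricted: C(11,6) = 462 ways to pick any 6 of the 11.
Selections missing a whole group: no professors → C(7,6) = 7; no postdocs → C(4,6) = 0.
Both groups omitted at once is impossible, so 462 − 7 = 455.

455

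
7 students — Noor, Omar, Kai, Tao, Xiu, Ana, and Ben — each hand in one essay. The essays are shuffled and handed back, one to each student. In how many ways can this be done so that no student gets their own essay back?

Let Aᵢ be the assignments in which student i gets their own essay. We want the size of the complement of A₁∪…∪A_7.
By inclusion–exclusion this is Σ_{j=0}^{7} (−1)^j C(7,j)·(7−j)!.
Computing: 5040 − 5040 + 2520 − 840 + 210 − 42 + 7 − 1 = 1854.

1854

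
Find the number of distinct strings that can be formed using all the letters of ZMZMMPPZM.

1260

Letter multiplicities in ZMZMMPPZM: M×4, P×2, Z×3.
Dividing 9! = 362880 by 4!·3!·2! = 288 for the repeated letters gives 1260.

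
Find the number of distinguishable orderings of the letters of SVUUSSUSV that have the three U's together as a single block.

Treat the 3 copies of U as a single block. The multiset to arrange is then {UUU, S, S, S, S, V, V}, 7 items in all.
That gives (7)!/(4!·2!) = 105 arrangements.

105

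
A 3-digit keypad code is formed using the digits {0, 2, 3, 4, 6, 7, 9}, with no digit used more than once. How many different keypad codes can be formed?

This is a permutation of 3 out of 7: P(7,3) = 7!/4!.
7 × 6 × 5 = 210.

210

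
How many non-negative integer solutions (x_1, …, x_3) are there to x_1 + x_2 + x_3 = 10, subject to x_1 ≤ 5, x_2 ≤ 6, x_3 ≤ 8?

Without the upper bounds there are C(12,2) = 66 ways to split 10 among 3 variables.
Subtract solutions that violate a single cap (substitute x_i' = x_i − (cap_i+1)): x_1 ≥ 6 gives C(6,2) = 15; x_2 ≥ 7 gives C(5,2) = 10; x_3 ≥ 9 gives C(3,2) = 3. Together 28.
No two caps can be exceeded simultaneously, so the pair terms are all 0.
By inclusion–exclusion the count is 66 − 28 + 0 = 38.

38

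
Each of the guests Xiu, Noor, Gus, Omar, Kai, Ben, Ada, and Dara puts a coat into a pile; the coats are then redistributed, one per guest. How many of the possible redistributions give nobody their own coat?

This is the derangement count D_8: permutations of 8 items with no fixed point.
By inclusion–exclusion this is Σ_{j=0}^{8} (−1)^j C(8,j)·(8−j)!.
Computing: 40320 − 40320 + 20160 − 6720 + 1680 − 336 + 56 − 8 + 1 = 14833.

14833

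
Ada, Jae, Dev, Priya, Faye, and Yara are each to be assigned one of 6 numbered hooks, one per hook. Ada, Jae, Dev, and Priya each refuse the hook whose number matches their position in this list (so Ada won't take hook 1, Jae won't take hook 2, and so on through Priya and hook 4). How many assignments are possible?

362

Let Aᵢ (for 1 ≤ i ≤ 4) be the placements that put person i in their forbidden hook. Any j of these fix j positions, leaving (6−j)! ways to fill the rest, and there are C(4,j) ways to pick which j.
By inclusion–exclusion, the number of valid placements is Σ_{j=0}^{4} (−1)^j C(4,j)·(6−j)!.
Computing: 720 − 480 + 144 − 24 + 2 = 362.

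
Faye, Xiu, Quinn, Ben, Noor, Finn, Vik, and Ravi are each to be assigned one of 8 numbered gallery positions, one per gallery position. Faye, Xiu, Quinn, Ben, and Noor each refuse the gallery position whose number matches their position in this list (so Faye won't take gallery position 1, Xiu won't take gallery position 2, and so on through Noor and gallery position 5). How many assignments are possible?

Let Aᵢ (for 1 ≤ i ≤ 5) be the placements that put person i in their forbidden gallery position. Any j of these fix j positions, leaving (8−j)! ways to fill the rest, and there are C(5,j) ways to pick which j.
By inclusion–exclusion, the number of valid placements is Σ_{j=0}^{5} (−1)^j C(5,j)·(8−j)!.
Computing: 40320 − 25200 + 7200 − 1200 + 120 − 6 = 21234.

21234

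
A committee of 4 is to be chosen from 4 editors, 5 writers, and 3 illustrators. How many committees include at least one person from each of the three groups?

Unrestricted: C(12,4) = 495 ways to pick any 4 of the 12.
Selections missing a whole group: no editors → C(8,4) = 70; no writers → C(7,4) = 35; no illustrators → C(9,4) = 126.
Add back selections omitting two groups (i.e. drawn from a single group): C(4,4) + C(5,4) + C(3,4) = 6.
By inclusion–exclusion: 495 − 231 + 6 = 270.

270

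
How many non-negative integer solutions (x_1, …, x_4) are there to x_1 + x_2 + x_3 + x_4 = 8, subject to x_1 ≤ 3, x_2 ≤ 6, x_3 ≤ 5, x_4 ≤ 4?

By stars and bars, unrestricted non-negative solutions to x_1+…+x_4 = 8 number C(8+3,3) = 165.
Subtract solutions that violate a single cap (substitute x_i' = x_i − (cap_i+1)): x_1 ≥ 4 gives C(7,3) = 35; x_2 ≥ 7 gives C(4,3) = 4; x_3 ≥ 6 gives C(5,3) = 10; x_4 ≥ 5 gives C(6,3) = 20. Together 69.
No two caps can be exceeded simultaneously, so the pair terms are all 0.
By inclusion–exclusion the count is 165 − 69 + 0 = 96.

96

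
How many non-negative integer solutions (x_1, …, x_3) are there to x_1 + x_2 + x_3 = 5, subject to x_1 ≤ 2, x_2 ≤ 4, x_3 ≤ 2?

By stars and bars, unrestricted non-negative solutions to x_1+…+x_3 = 5 number C(5+2,2) = 21.
Subtract solutions that violate a single cap (substitute x_i' = x_i − (cap_i+1)): x_1 ≥ 3 gives C(4,2) = 6; x_2 ≥ 5 gives C(2,2) = 1; x_3 ≥ 3 gives C(4,2) = 6. Together 13.
No two caps can be exceeded simultaneously, so the pair terms are all 0.
By inclusion–exclusion the count is 21 − 13 + 0 = 8.

8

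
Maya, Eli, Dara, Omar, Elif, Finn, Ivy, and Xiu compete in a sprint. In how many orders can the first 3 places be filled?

There are 8 choices for 1st place, 7 for 2nd, and 6 for 3rd.
That gives 8 × 7 × 6 = 336.

336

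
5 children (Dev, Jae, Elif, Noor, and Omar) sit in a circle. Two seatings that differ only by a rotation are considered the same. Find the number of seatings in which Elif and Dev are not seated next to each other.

All circular seatings of 5 people number (4)! = 24.
Seatings with Elif beside Dev: treat them as a block with 2 internal orders, giving 2 × (3)! = 12.
Subtracting, 24 − 12 = 12.

12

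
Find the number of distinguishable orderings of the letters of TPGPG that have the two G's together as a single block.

Treat the 2 copies of G as a single block. The multiset to arrange is then {GG, P, P, T}, 4 items in all.
That gives (4)!/(2!) = 12 arrangements.

12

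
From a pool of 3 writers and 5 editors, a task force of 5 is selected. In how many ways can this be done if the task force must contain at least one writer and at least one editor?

Total 5-person selections from all 8: C(8,5) = 56.
Subtract selections that omit an entire group: no writers → C(5,5) = 1; no editors → C(3,5) = 0.
Both groups omitted at once is impossible, so 56 − 1 = 55.

55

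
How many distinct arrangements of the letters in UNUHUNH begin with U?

Fix U in the first position and arrange the remaining 6 letters.
Those 6 letters have H appearing twice, N appearing twice, and U appearing twice, giving (6)!/(2!·2!·2!) = 90.

90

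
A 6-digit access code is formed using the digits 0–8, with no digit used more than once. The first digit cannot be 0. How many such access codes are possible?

53760

The first digit has 9−1 = 8 choices (anything except 0).
The remaining 5 digits are filled from the other 8 symbols without repetition: 8 × 7 × 6 × 5 × 4 = 6720.
Total: 8 × 6720 = 53760.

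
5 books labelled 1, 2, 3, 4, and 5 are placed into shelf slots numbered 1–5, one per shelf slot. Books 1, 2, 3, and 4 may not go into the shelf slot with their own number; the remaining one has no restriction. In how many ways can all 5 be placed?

Let Aᵢ (for 1 ≤ i ≤ 4) be the placements that put book i in its forbidden shelf slot. Any j of these fix j positions, leaving (5−j)! ways to fill the rest, and there are C(4,j) ways to pick which j.
By inclusion–exclusion, the number of valid placements is Σ_{j=0}^{4} (−1)^j C(4,j)·(5−j)!.
Computing: 120 − 96 + 36 − 8 + 1 = 53.

53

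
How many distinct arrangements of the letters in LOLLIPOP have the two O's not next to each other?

1260

There are 8!/(3!·2!·2!) = 1680 arrangements of LOLLIPOP in total.
Arrangements with the O's together: treat OO as one letter, giving (7)!/(3!·2!) = 420.
Hence 1680 − 420 = 1260.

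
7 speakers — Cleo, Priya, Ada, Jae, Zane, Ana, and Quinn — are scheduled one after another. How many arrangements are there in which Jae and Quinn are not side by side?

3600

There are 7! = 5040 arrangements in all. If Jae and Quinn are adjacent, merging them into one block gives 2·(6)! = 1440 arrangements.
Complementary counting: 5040 − 1440 = 3600.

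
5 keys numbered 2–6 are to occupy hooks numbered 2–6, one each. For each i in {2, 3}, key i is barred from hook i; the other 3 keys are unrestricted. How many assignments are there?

Let Aᵢ (for i ∈ {2, 3}) be the placements that put key i in its forbidden hook. Any j of these fix j positions, leaving (5−j)! ways to fill the rest, and there are C(2,j) ways to pick which j.
By inclusion–exclusion, the number of valid placements is Σ_{j=0}^{2} (−1)^j C(2,j)·(5−j)!.
Computing: 120 − 48 + 6 = 78.

78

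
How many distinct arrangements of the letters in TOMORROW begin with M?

Fix M in the first position and arrange the remaining 7 letters.
Those 7 letters have O appearing 3 times and R appearing twice, giving (7)!/(3!·2!) = 420.

420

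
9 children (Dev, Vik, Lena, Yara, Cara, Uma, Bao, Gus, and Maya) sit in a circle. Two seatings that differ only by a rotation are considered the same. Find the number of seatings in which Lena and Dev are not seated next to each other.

30240

All circular seatings of 9 people number (8)! = 40320.
Seatings with Lena beside Dev: treat them as a block with 2 internal orders, giving 2 × (7)! = 10080.
Subtracting, 40320 − 10080 = 30240.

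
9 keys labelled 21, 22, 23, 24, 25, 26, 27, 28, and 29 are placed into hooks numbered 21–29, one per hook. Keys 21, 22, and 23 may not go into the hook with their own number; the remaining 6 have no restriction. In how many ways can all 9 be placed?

256320

Let Aᵢ (for i ∈ {21, 22, 23}) be the placements that put key i in its forbidden hook. Any j of these fix j positions, leaving (9−j)! ways to fill the rest, and there are C(3,j) ways to pick which j.
By inclusion–exclusion, the number of valid placements is Σ_{j=0}^{3} (−1)^j C(3,j)·(9−j)!.
Computing: 362880 − 120960 + 15120 − 720 = 256320.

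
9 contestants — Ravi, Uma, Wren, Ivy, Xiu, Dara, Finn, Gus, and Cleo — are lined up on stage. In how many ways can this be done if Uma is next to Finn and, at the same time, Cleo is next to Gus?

Treat {Uma,Finn} as one block (2 orders) and {Cleo,Gus} as another (2 orders).
That leaves 7 units to arrange: 2 × 2 × 7! = 4 × 5040 = 20160.

20160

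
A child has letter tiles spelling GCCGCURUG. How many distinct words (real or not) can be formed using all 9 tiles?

5040

GCCGCURUG has 9 letters with C appearing 3 times, G appearing 3 times, and U appearing twice.
Dividing 9! = 362880 by 3!·3!·2! = 72 for the repeated letters gives 5040.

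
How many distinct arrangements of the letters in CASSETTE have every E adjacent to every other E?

Treat the 2 copies of E as a single block. The multiset to arrange is then {EE, A, C, S, S, T, T}, 7 items in all.
That gives (7)!/(2!·2!) = 1260 arrangements.

1260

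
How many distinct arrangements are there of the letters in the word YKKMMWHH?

5040

YKKMMWHH has 8 letters with H appearing twice, K appearing twice, and M appearing twice.
So there are 8! / (2!·2!·2!) = 5040 distinguishable arrangements.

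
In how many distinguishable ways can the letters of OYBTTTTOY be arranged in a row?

3780

The 9 letters of OYBTTTTOY have repeats: O appearing twice, T appearing 4 times, and Y appearing twice.
So there are 9! / (4!·2!·2!) = 3780 distinguishable arrangements.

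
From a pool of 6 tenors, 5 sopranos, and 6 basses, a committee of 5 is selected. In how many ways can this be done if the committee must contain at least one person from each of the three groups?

4485

Total 5-person selections from all 17: C(17,5) = 6188.
Subtract selections that omit an entire group: no tenors → C(11,5) = 462; no sopranos → C(12,5) = 792; no basses → C(11,5) = 462.
Add back selections omitting two groups (i.e. drawn from a single group): C(6,5) + C(5,5) + C(6,5) = 13.
By inclusion–exclusion: 6188 − 1716 + 13 = 4485.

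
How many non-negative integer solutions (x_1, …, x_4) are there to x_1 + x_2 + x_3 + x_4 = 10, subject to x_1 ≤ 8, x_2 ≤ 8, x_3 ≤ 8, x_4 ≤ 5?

Ignoring the caps, the number of non-negative solutions to x_1+…+x_4 = 10 is C(13,3) = 286.
Subtract solutions that violate a single cap (substitute x_i' = x_i − (cap_i+1)): x_1 ≥ 9 gives C(4,3) = 4; x_2 ≥ 9 gives C(4,3) = 4; x_3 ≥ 9 gives C(4,3) = 4; x_4 ≥ 6 gives C(7,3) = 35. Together 47.
No two caps can be exceeded simultaneously, so the pair terms are all 0.
By inclusion–exclusion the count is 286 − 47 + 0 = 239.

239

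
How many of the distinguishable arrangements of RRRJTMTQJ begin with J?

3360

With the first slot taken by J, it remains to arrange the other 8 letters (RRRTMTQJ).
Those 8 letters have R appearing 3 times and T appearing twice, giving (8)!/(3!·2!) = 3360.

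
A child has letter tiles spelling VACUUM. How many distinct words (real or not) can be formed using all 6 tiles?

The 6 letters of VACUUM have repeats: U appearing twice.
The number of distinct arrangements is 6!/(2!) = 720/2 = 360.

360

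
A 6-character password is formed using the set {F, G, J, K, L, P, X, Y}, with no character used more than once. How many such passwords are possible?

With no repetition, fill the 6 characters in order: 8 choices, then 7, down to 3.
That product is 8 × 7 × 6 × 5 × 4 × 3 = 20160.

20160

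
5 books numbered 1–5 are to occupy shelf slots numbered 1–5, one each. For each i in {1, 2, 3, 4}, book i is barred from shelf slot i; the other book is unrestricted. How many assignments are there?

Let Aᵢ (for 1 ≤ i ≤ 4) be the placements that put book i in its forbidden shelf slot. Any j of these fix j positions, leaving (5−j)! ways to fill the rest, and there are C(4,j) ways to pick which j.
By inclusion–exclusion, the number of valid placements is Σ_{j=0}^{4} (−1)^j C(4,j)·(5−j)!.
Computing: 120 − 96 + 36 − 8 + 1 = 53.

53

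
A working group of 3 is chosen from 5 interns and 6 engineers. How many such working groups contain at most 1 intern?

95

Split by how many interns are chosen (0 through 1).
Sum: C(5,0)·C(6,3) + C(5,1)·C(6,2) = 20 + 75 = 95.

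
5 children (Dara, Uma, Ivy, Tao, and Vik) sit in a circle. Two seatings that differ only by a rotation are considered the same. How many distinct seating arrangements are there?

Seat Dara anywhere (absorbing the rotational symmetry), then permute the other 4: (4)! = 24.

24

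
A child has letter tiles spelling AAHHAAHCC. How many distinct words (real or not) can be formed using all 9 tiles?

Letter multiplicities in AAHHAAHCC: A×4, C×2, H×3.
Dividing 9! = 362880 by 4!·3!·2! = 288 for the repeated letters gives 1260.

1260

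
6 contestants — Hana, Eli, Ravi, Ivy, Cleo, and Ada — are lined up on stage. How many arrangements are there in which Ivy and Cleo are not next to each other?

There are 6! = 720 arrangements in all. If Ivy and Cleo are adjacent, merging them into one block gives 2·(5)! = 240 arrangements.
Complementary counting: 720 − 240 = 480.

480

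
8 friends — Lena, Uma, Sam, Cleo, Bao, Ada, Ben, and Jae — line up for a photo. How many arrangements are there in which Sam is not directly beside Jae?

Of the 8! = 40320 arrangements, those with Sam and Jae adjacent number 2 × 7! = 10080 (treat the pair as a block with 2 internal orders).
So 40320 − 10080 = 30240 arrangements keep them apart.

30240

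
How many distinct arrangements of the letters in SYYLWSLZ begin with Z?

With the first slot taken by Z, it remains to arrange the other 7 letters (SYYLWSL).
Those 7 letters have L appearing twice, S appearing twice, and Y appearing twice, giving (7)!/(2!·2!·2!) = 630.

630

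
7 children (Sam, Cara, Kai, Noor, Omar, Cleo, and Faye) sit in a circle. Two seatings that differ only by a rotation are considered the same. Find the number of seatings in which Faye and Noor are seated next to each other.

Glue Faye and Noor into a block (2 internal orders). Seating 6 units around a circle gives (5)! arrangements.
So 2 × (5)! = 2 × 120 = 240.

240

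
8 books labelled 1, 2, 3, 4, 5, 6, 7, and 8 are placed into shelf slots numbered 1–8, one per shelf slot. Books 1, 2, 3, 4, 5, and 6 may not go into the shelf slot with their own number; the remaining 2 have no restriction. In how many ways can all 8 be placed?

Let Aᵢ (for 1 ≤ i ≤ 6) be the placements that put book i in its forbidden shelf slot. Any j of these fix j positions, leaving (8−j)! ways to fill the rest, and there are C(6,j) ways to pick which j.
By inclusion–exclusion, the number of valid placements is Σ_{j=0}^{6} (−1)^j C(6,j)·(8−j)!.
Computing: 40320 − 30240 + 10800 − 2400 + 360 − 36 + 2 = 18806.

18806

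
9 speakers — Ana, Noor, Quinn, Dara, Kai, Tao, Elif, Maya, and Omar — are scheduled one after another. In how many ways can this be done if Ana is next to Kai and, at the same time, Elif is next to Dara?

20160

Treat {Ana,Kai} as one block (2 orders) and {Elif,Dara} as another (2 orders).
That leaves 7 units to arrange: 2 × 2 × 7! = 4 × 5040 = 20160.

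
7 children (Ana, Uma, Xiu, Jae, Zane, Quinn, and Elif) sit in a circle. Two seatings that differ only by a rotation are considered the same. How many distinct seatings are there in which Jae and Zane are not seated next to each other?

480

All circular seatings of 7 people number (6)! = 720.
Those with Jae next to Zane: fuse the pair into one unit and seat 6 units around a circle — 2·(5)! = 240.
Subtracting, 720 − 240 = 480.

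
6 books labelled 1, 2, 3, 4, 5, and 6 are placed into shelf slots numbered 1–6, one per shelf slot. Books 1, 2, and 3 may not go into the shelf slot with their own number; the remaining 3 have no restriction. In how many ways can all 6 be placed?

426

Let Aᵢ (for i ∈ {1, 2, 3}) be the placements that put book i in its forbidden shelf slot. Any j of these fix j positions, leaving (6−j)! ways to fill the rest, and there are C(3,j) ways to pick which j.
By inclusion–exclusion, the number of valid placements is Σ_{j=0}^{3} (−1)^j C(3,j)·(6−j)!.
Computing: 720 − 360 + 72 − 6 = 426.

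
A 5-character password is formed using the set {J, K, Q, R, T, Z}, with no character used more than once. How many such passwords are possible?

720

Choose and order 5 of the 6 symbols: the first character has 6 options, the next 5, and so on down to 2.
6 × 5 × 4 × 3 × 2 = 720.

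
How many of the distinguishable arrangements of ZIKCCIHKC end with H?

With the last slot taken by H, it remains to arrange the other 8 letters (ZIKCCIKC).
Those 8 letters have C appearing 3 times, I appearing twice, and K appearing twice, giving (8)!/(3!·2!·2!) = 1680.

1680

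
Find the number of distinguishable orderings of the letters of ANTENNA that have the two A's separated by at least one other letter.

300

There are 7!/(3!·2!) = 420 arrangements of ANTENNA in total.
If the two A's are adjacent, glue them into one block, leaving 6 items to arrange: (6)!/(3!) = 120 ways.
Hence 420 − 120 = 300.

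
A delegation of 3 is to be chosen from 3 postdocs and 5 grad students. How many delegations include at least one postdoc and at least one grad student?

45

With no constraint there are C(8,3) = 56 possible selections.
Subtract selections that omit an entire group: no postdocs → C(5,3) = 10; no grad students → C(3,3) = 1.
Both groups omitted at once is impossible, so 56 − 11 = 45.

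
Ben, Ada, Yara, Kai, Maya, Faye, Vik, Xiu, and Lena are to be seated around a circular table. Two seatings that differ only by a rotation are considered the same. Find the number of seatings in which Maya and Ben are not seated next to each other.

30240

All circular seatings of 9 people number (8)! = 40320.
Those with Maya next to Ben: fuse the pair into one unit and seat 8 units around a circle — 2·(7)! = 10080.
Subtracting, 40320 − 10080 = 30240.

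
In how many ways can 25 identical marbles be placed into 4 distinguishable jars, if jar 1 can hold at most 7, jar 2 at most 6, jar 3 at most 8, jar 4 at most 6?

10

By stars and bars, unrestricted non-negative solutions to x_1+…+x_4 = 25 number C(25+3,3) = 3276.
Subtract solutions that violate a single cap (substitute x_i' = x_i − (cap_i+1)): x_1 ≥ 8 gives C(20,3) = 1140; x_2 ≥ 7 gives C(21,3) = 1330; x_3 ≥ 9 gives C(19,3) = 969; x_4 ≥ 7 gives C(21,3) = 1330. Together 4769.
Add back pairs where two caps are both exceeded: 286 + 165 + 286 + 220 + 364 + 220 = 1541.
Subtract triples: 4 + 20 + 4 + 10 = 38.
By inclusion–exclusion the count is 3276 − 4769 + 1541 − 38 = 10.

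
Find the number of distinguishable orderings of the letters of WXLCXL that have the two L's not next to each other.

There are 6!/(2!·2!) = 180 arrangements of WXLCXL in total.
If the two L's are adjacent, glue them into one block, leaving 5 items to arrange: (5)!/(2!) = 60 ways.
Subtracting, 180 − 60 = 120 arrangements keep the L's apart.

120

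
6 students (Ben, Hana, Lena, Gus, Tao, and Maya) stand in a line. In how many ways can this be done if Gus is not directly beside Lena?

There are 6! = 720 arrangements in all. If Gus and Lena are adjacent, merging them into one block gives 2·(5)! = 240 arrangements.
Complementary counting: 720 − 240 = 480.

480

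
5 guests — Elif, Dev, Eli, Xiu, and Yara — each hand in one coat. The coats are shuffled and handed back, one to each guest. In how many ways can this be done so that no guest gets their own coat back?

Let Aᵢ be the assignments in which guest i gets their own coat. We want the size of the complement of A₁∪…∪A_5.
By inclusion–exclusion this is Σ_{j=0}^{5} (−1)^j C(5,j)·(5−j)!.
Computing: 120 − 120 + 60 − 20 + 5 − 1 = 44.

44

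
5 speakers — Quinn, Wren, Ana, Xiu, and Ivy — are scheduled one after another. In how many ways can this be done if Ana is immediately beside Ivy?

Place the 3 others and the Ana-Ivy pair as 4 objects in a line; the pair has 2 internal arrangements.
That gives 2 × 4! = 2 × 24 = 48.

48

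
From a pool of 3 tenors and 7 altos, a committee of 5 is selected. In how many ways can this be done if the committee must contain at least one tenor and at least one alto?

231

With no constraint there are C(10,5) = 252 possible selections.
Subtract selections that omit an entire group: no tenors → C(7,5) = 21; no altos → C(3,5) = 0.
Both groups omitted at once is impossible, so 252 − 21 = 231.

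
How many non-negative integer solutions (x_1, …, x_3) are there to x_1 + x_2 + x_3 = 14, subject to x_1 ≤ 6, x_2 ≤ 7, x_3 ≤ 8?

By stars and bars, unrestricted non-negative solutions to x_1+…+x_3 = 14 number C(14+2,2) = 120.
Subtract solutions that violate a single cap (substitute x_i' = x_i − (cap_i+1)): x_1 ≥ 7 gives C(9,2) = 36; x_2 ≥ 8 gives C(8,2) = 28; x_3 ≥ 9 gives C(7,2) = 21. Together 85.
No two caps can be exceeded simultaneously, so the pair terms are all 0.
By inclusion–exclusion the count is 120 − 85 + 0 = 35.

35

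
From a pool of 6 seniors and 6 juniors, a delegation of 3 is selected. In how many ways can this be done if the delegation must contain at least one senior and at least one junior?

180

Unrestricted: C(12,3) = 220 ways to pick any 3 of the 12.
Subtract selections that omit an entire group: no seniors → C(6,3) = 20; no juniors → C(6,3) = 20.
Both groups omitted at once is impossible, so 220 − 40 = 180.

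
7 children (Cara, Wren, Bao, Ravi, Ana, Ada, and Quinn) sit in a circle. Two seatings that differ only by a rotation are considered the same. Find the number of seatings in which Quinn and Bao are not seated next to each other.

Without the restriction there are (6)! = 720 seatings.
Seatings with Quinn beside Bao: treat them as a block with 2 internal orders, giving 2 × (5)! = 240.
Subtracting, 720 − 240 = 480.

480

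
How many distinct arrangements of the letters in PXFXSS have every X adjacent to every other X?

Treat the 2 copies of X as a single block. The multiset to arrange is then {XX, F, P, S, S}, 5 items in all.
That gives (5)!/(2!) = 60 arrangements.

60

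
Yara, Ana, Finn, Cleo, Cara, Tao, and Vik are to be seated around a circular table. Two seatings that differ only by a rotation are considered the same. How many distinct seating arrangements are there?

Around a circle, 7 distinct people have 7!/7 = (6)! = 720 rotationally distinct seatings.

720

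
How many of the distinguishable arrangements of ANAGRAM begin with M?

With the first slot taken by M, it remains to arrange the other 6 letters (ANAGRA).
Those 6 letters have A appearing 3 times, giving (6)!/(3!) = 120.

120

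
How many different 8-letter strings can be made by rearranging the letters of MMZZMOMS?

The 8 letters of MMZZMOMS have repeats: M appearing 4 times and Z appearing twice.
The number of distinct arrangements is 8!/(4!·2!) = 40320/48 = 840.

840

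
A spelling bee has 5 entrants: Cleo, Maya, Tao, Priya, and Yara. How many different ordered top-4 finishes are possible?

This is an ordered selection of 4 from 5: P(5,4).
That gives 5 × 4 × 3 × 2 = 120.

120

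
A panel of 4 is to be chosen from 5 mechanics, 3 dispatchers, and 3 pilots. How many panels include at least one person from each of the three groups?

180

Unrestricted: C(11,4) = 330 ways to pick any 4 of the 11.
Subtract selections that omit an entire group: no mechanics → C(6,4) = 15; no dispatchers → C(8,4) = 70; no pilots → C(8,4) = 70.
Add back selections omitting two groups (i.e. drawn from a single group): C(5,4) + C(3,4) + C(3,4) = 5.
By inclusion–exclusion: 330 − 155 + 5 = 180.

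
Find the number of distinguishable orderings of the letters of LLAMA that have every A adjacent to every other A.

Treat the 2 copies of A as a single block. The multiset to arrange is then {AA, L, L, M}, 4 items in all.
That gives (4)!/(2!) = 12 arrangements.

12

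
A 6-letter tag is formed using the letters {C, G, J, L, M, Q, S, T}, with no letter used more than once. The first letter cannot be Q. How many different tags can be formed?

17640

The first letter has 8−1 = 7 choices (anything except Q).
The remaining 5 letters are filled from the other 7 symbols without repetition: 7 × 6 × 5 × 4 × 3 = 2520.
Total: 7 × 2520 = 17640.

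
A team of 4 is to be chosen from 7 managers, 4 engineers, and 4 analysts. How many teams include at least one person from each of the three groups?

672

With no constraint there are C(15,4) = 1365 possible selections.
Subtract selections that omit an entire group: no managers → C(8,4) = 70; no engineers → C(11,4) = 330; no analysts → C(11,4) = 330.
Add back selections omitting two groups (i.e. drawn from a single group): C(7,4) + C(4,4) + C(4,4) = 37.
By inclusion–exclusion: 1365 − 730 + 37 = 672.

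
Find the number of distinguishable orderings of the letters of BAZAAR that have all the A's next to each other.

Treat the 3 copies of A as a single block. The multiset to arrange is then {AAA, B, R, Z}, 4 items in all.
All 4 items are distinct, so there are (4)! = 24 arrangements.

24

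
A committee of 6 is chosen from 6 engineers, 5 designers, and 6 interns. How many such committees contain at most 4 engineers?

12309

Split by how many engineers are chosen (0 through 4).
Sum: C(6,0)·C(11,6) + C(6,1)·C(11,5) + C(6,2)·C(11,4) + C(6,3)·C(11,3) + C(6,4)·C(11,2) = 462 + 2772 + 4950 + 3300 + 825 = 12309.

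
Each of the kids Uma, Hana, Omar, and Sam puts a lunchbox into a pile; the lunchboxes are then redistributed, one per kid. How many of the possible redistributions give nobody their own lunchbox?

This is the derangement count D_4: permutations of 4 items with no fixed point.
By inclusion–exclusion this is Σ_{j=0}^{4} (−1)^j C(4,j)·(4−j)!.
Computing: 24 − 24 + 12 − 4 + 1 = 9.

9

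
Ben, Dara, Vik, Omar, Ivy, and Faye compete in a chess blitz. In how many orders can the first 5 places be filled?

720

This is an ordered selection of 5 from 6: P(6,5).
That gives 6 × 5 × 4 × 3 × 2 = 720.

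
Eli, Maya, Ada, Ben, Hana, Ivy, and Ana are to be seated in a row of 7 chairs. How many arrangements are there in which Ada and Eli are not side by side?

3600

Of the 7! = 5040 arrangements, those with Ada and Eli adjacent number 2 × 6! = 1440 (treat the pair as a block with 2 internal orders).
Complementary counting: 5040 − 1440 = 3600.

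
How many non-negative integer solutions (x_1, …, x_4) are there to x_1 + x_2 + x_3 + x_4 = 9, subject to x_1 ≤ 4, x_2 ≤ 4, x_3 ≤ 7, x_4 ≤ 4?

Without the upper bounds there are C(12,3) = 220 ways to split 9 among 4 variables.
Subtract solutions that violate a single cap (substitute x_i' = x_i − (cap_i+1)): x_1 ≥ 5 gives C(7,3) = 35; x_2 ≥ 5 gives C(7,3) = 35; x_3 ≥ 8 gives C(4,3) = 4; x_4 ≥ 5 gives C(7,3) = 35. Together 109.
No two caps can be exceeded simultaneously, so the pair terms are all 0.
By inclusion–exclusion the count is 220 − 109 + 0 = 111.

111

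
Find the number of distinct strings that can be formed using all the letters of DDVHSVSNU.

Letter multiplicities in DDVHSVSNU: D×2, H×1, N×1, S×2, U×1, V×2.
The number of distinct arrangements is 9!/(2!·2!·2!) = 362880/8 = 45360.

45360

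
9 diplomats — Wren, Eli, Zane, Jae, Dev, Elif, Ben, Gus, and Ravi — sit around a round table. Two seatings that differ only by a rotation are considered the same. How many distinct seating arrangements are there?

Seat Wren anywhere (absorbing the rotational symmetry), then permute the other 8: (8)! = 40320.

40320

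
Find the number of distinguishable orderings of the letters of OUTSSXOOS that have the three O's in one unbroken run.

Treat the 3 copies of O as a single block. The multiset to arrange is then {OOO, S, S, S, T, U, X}, 7 items in all.
That gives (7)!/(3!) = 840 arrangements.

840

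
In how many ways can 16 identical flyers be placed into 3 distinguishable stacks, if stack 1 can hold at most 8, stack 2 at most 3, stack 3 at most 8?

By stars and bars, unrestricted non-negative solutions to x_1+…+x_3 = 16 number C(16+2,2) = 153.
Subtract solutions that violate a single cap (substitute x_i' = x_i − (cap_i+1)): x_1 ≥ 9 gives C(9,2) = 36; x_2 ≥ 4 gives C(14,2) = 91; x_3 ≥ 9 gives C(9,2) = 36. Together 163.
Add back pairs where two caps are both exceeded: 10 + 0 + 10 = 20.
By inclusion–exclusion the count is 153 − 163 + 20 = 10.

10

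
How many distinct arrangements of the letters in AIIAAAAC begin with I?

42

With the first slot taken by I, it remains to arrange the other 7 letters (AIAAAAC).
Those 7 letters have A appearing 5 times, giving (7)!/(5!) = 42.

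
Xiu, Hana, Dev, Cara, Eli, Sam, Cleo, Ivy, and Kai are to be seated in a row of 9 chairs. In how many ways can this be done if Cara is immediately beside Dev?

80640

Treat {Cara, Dev} as a single unit. There are 8 units to order, and the pair itself can be ordered 2 ways.
So the count is 2·(8)! = 80640.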